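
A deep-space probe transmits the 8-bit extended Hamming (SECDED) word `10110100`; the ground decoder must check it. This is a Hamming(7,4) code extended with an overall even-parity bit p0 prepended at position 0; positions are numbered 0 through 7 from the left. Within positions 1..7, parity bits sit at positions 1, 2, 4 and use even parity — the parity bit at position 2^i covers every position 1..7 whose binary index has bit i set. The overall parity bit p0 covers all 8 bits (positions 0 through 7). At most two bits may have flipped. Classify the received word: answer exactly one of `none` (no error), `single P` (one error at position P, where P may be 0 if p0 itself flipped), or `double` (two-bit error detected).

s1: b1⊕b3⊕b5⊕b7 = 0⊕1⊕1⊕0 = 0
s2: b2⊕b3⊕b6⊕b7 = 1⊕1⊕0⊕0 = 0
s4: b4⊕b5⊕b6⊕b7 = 0⊕1⊕0⊕0 = 1
Syndrome (s4...s1) = 100 → position 4.
Overall parity (XOR of all 8 bits, including p0): 1⊕0⊕1⊕1⊕0⊕1⊕0⊕0 = 0
Overall=0, syndrome position=4 → double-bit error detected (uncorrectable).

double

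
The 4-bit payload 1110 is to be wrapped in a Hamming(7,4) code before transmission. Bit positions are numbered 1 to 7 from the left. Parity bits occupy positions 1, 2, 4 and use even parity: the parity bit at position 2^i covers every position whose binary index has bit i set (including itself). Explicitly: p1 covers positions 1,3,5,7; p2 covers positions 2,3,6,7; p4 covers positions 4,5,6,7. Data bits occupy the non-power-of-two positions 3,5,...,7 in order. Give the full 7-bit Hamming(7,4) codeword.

0010110

Place data bits at non-power-of-two positions: b3=1, b5=1, b6=1, b7=0.
p1 = XOR of data positions {3,5,7} = 1⊕1⊕0 = 0
p2 = XOR of data positions {3,6,7} = 1⊕1⊕0 = 0
p4 = XOR of data positions {5,6,7} = 1⊕1⊕0 = 0
Codeword b1..b7 = 0010110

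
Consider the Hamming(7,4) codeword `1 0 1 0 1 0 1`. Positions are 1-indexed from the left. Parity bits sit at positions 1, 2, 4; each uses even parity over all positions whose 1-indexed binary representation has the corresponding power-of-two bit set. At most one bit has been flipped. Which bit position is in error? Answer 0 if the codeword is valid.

s1: b1⊕b3⊕b5⊕b7 = 1⊕1⊕1⊕1 = 0
s2: b2⊕b3⊕b6⊕b7 = 0⊕1⊕0⊕1 = 0
s4: b4⊕b5⊕b6⊕b7 = 0⊕1⊕0⊕1 = 0
Syndrome (s4...s1) = 000 → position 0 (no error).

0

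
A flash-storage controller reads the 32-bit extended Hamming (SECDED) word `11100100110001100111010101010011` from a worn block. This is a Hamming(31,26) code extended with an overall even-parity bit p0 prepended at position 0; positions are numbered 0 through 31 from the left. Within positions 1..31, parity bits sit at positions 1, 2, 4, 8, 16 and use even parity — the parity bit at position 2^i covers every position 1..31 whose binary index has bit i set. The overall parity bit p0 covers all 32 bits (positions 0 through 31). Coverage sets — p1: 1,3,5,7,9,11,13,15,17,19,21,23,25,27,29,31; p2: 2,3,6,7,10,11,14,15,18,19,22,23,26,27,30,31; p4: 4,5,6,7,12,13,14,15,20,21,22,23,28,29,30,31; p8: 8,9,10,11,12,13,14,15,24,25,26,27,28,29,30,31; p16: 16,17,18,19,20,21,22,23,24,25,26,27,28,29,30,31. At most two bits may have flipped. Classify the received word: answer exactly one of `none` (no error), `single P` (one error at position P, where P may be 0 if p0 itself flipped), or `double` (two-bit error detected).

single 21

s1: b1⊕b3⊕b5⊕b7⊕b9⊕b11⊕b13⊕b15⊕b17⊕b19⊕b21⊕b23⊕b25⊕b27⊕b29⊕b31 = 1⊕0⊕1⊕0⊕1⊕0⊕1⊕0⊕1⊕1⊕1⊕1⊕1⊕1⊕0⊕1 = 1
s2: b2⊕b3⊕b6⊕b7⊕b10⊕b11⊕b14⊕b15⊕b18⊕b19⊕b22⊕b23⊕b26⊕b27⊕b30⊕b31 = 1⊕0⊕0⊕0⊕0⊕0⊕1⊕0⊕1⊕1⊕0⊕1⊕0⊕1⊕1⊕1 = 0
s4: b4⊕b5⊕b6⊕b7⊕b12⊕b13⊕b14⊕b15⊕b20⊕b21⊕b22⊕b23⊕b28⊕b29⊕b30⊕b31 = 0⊕1⊕0⊕0⊕0⊕1⊕1⊕0⊕0⊕1⊕0⊕1⊕0⊕0⊕1⊕1 = 1
s8: b8⊕b9⊕b10⊕b11⊕b12⊕b13⊕b14⊕b15⊕b24⊕b25⊕b26⊕b27⊕b28⊕b29⊕b30⊕b31 = 1⊕1⊕0⊕0⊕0⊕1⊕1⊕0⊕0⊕1⊕0⊕1⊕0⊕0⊕1⊕1 = 0
s16: b16⊕b17⊕b18⊕b19⊕b20⊕b21⊕b22⊕b23⊕b24⊕b25⊕b26⊕b27⊕b28⊕b29⊕b30⊕b31 = 0⊕1⊕1⊕1⊕0⊕1⊕0⊕1⊕0⊕1⊕0⊕1⊕0⊕0⊕1⊕1 = 1
Syndrome (s16...s1) = 10101 → position 21.
Overall parity (XOR of all 32 bits, including p0): 1⊕1⊕1⊕0⊕0⊕1⊕0⊕0⊕1⊕1⊕0⊕0⊕0⊕1⊕1⊕0⊕0⊕1⊕1⊕1⊕0⊕1⊕0⊕1⊕0⊕1⊕0⊕1⊕0⊕0⊕1⊕1 = 1
Overall=1, syndrome position=21 → single-bit error at position 21.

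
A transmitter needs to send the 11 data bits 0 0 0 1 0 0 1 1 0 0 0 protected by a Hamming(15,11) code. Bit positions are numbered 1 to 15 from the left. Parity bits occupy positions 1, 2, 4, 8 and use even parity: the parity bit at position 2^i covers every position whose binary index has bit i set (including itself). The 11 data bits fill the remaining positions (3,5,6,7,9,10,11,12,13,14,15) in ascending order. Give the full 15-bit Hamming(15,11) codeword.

Place data bits at non-power-of-two positions: b3=0, b5=0, b6=0, b7=1, b9=0, b10=0, b11=1, b12=1, b13=0, b14=0, b15=0.
p1 = XOR of data positions {3,5,7,9,11,13,15} = 0⊕0⊕1⊕0⊕1⊕0⊕0 = 0
p2 = XOR of data positions {3,6,7,10,11,14,15} = 0⊕0⊕1⊕0⊕1⊕0⊕0 = 0
p4 = XOR of data positions {5,6,7,12,13,14,15} = 0⊕0⊕1⊕1⊕0⊕0⊕0 = 0
p8 = XOR of data positions {9,10,11,12,13,14,15} = 0⊕0⊕1⊕1⊕0⊕0⊕0 = 0
Codeword b1..b15 = 000000100011000

000000100011000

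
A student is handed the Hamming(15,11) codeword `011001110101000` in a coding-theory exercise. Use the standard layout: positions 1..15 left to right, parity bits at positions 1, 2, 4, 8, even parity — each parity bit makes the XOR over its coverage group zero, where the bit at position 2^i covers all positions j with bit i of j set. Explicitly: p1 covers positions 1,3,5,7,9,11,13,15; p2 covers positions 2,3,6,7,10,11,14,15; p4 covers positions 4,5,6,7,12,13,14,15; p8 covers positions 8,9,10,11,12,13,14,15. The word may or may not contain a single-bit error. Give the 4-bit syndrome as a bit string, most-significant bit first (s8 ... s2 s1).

s1: b1⊕b3⊕b5⊕b7⊕b9⊕b11⊕b13⊕b15 = 0⊕1⊕0⊕1⊕0⊕0⊕0⊕0 = 0
s2: b2⊕b3⊕b6⊕b7⊕b10⊕b11⊕b14⊕b15 = 1⊕1⊕1⊕1⊕1⊕0⊕0⊕0 = 1
s4: b4⊕b5⊕b6⊕b7⊕b12⊕b13⊕b14⊕b15 = 0⊕0⊕1⊕1⊕1⊕0⊕0⊕0 = 1
s8: b8⊕b9⊕b10⊕b11⊕b12⊕b13⊕b14⊕b15 = 1⊕0⊕1⊕0⊕1⊕0⊕0⊕0 = 1
Syndrome (s8...s1) = 1110 → position 14.

1110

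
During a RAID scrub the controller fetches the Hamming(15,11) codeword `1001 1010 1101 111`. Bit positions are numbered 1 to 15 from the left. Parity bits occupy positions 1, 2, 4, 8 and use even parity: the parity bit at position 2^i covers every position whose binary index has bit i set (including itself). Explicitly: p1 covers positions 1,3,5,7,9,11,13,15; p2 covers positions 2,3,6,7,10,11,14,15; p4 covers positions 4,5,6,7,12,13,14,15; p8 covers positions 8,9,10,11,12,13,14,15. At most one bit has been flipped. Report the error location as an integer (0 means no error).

s1: b1⊕b3⊕b5⊕b7⊕b9⊕b11⊕b13⊕b15 = 1⊕0⊕1⊕1⊕1⊕0⊕1⊕1 = 0
s2: b2⊕b3⊕b6⊕b7⊕b10⊕b11⊕b14⊕b15 = 0⊕0⊕0⊕1⊕1⊕0⊕1⊕1 = 0
s4: b4⊕b5⊕b6⊕b7⊕b12⊕b13⊕b14⊕b15 = 1⊕1⊕0⊕1⊕1⊕1⊕1⊕1 = 1
s8: b8⊕b9⊕b10⊕b11⊕b12⊕b13⊕b14⊕b15 = 0⊕1⊕1⊕0⊕1⊕1⊕1⊕1 = 0
Syndrome (s8...s1) = 0100 → position 4.

4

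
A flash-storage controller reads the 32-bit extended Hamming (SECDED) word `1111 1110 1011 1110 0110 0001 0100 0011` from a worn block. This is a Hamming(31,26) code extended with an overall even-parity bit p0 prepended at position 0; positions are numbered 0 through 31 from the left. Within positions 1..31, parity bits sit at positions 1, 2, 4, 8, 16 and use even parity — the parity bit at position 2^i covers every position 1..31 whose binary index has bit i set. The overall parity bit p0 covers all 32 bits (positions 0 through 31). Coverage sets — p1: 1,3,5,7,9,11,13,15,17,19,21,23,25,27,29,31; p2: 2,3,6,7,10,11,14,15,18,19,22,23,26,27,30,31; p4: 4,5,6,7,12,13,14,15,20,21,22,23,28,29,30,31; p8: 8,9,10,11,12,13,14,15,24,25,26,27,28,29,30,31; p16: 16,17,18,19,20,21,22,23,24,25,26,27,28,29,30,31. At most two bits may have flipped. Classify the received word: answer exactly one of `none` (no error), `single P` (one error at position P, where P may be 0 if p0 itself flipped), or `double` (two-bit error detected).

single 13

s1: b1⊕b3⊕b5⊕b7⊕b9⊕b11⊕b13⊕b15⊕b17⊕b19⊕b21⊕b23⊕b25⊕b27⊕b29⊕b31 = 1⊕1⊕1⊕0⊕0⊕1⊕1⊕0⊕1⊕0⊕0⊕1⊕1⊕0⊕0⊕1 = 1
s2: b2⊕b3⊕b6⊕b7⊕b10⊕b11⊕b14⊕b15⊕b18⊕b19⊕b22⊕b23⊕b26⊕b27⊕b30⊕b31 = 1⊕1⊕1⊕0⊕1⊕1⊕1⊕0⊕1⊕0⊕0⊕1⊕0⊕0⊕1⊕1 = 0
s4: b4⊕b5⊕b6⊕b7⊕b12⊕b13⊕b14⊕b15⊕b20⊕b21⊕b22⊕b23⊕b28⊕b29⊕b30⊕b31 = 1⊕1⊕1⊕0⊕1⊕1⊕1⊕0⊕0⊕0⊕0⊕1⊕0⊕0⊕1⊕1 = 1
s8: b8⊕b9⊕b10⊕b11⊕b12⊕b13⊕b14⊕b15⊕b24⊕b25⊕b26⊕b27⊕b28⊕b29⊕b30⊕b31 = 1⊕0⊕1⊕1⊕1⊕1⊕1⊕0⊕0⊕1⊕0⊕0⊕0⊕0⊕1⊕1 = 1
s16: b16⊕b17⊕b18⊕b19⊕b20⊕b21⊕b22⊕b23⊕b24⊕b25⊕b26⊕b27⊕b28⊕b29⊕b30⊕b31 = 0⊕1⊕1⊕0⊕0⊕0⊕0⊕1⊕0⊕1⊕0⊕0⊕0⊕0⊕1⊕1 = 0
Syndrome (s16...s1) = 01101 → position 13.
Overall parity (XOR of all 32 bits, including p0): 1⊕1⊕1⊕1⊕1⊕1⊕1⊕0⊕1⊕0⊕1⊕1⊕1⊕1⊕1⊕0⊕0⊕1⊕1⊕0⊕0⊕0⊕0⊕1⊕0⊕1⊕0⊕0⊕0⊕0⊕1⊕1 = 1
Overall=1, syndrome position=13 → single-bit error at position 13.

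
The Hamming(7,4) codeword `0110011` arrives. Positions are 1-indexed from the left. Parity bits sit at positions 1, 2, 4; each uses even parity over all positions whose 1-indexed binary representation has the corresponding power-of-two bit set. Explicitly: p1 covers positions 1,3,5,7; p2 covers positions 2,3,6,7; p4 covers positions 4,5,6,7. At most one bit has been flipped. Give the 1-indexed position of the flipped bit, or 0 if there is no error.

0

s1: b1⊕b3⊕b5⊕b7 = 0⊕1⊕0⊕1 = 0
s2: b2⊕b3⊕b6⊕b7 = 1⊕1⊕1⊕1 = 0
s4: b4⊕b5⊕b6⊕b7 = 0⊕0⊕1⊕1 = 0
Syndrome (s4...s1) = 000 → position 0 (no error).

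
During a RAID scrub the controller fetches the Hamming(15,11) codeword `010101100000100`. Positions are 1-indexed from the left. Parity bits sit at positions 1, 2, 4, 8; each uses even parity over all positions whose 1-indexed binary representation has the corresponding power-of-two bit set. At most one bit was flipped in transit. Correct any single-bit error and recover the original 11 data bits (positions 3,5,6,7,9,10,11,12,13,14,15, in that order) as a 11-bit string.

s1: b1⊕b3⊕b5⊕b7⊕b9⊕b11⊕b13⊕b15 = 0⊕0⊕0⊕1⊕0⊕0⊕1⊕0 = 0
s2: b2⊕b3⊕b6⊕b7⊕b10⊕b11⊕b14⊕b15 = 1⊕0⊕1⊕1⊕0⊕0⊕0⊕0 = 1
s4: b4⊕b5⊕b6⊕b7⊕b12⊕b13⊕b14⊕b15 = 1⊕0⊕1⊕1⊕0⊕1⊕0⊕0 = 0
s8: b8⊕b9⊕b10⊕b11⊕b12⊕b13⊕b14⊕b15 = 0⊕0⊕0⊕0⊕0⊕1⊕0⊕0 = 1
Syndrome (s8...s1) = 1010 → position 10.
Flip bit 10: corrected codeword = 010101100100100
Data bits at positions 3,5,6,7,9,10,11,12,13,14,15: 00110100100

00110100100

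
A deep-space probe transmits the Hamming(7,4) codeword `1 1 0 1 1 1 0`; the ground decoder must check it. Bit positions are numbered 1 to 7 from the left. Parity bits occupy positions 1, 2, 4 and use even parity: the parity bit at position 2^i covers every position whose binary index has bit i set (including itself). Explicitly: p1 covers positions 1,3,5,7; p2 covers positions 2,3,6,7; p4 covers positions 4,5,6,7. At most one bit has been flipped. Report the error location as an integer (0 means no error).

s1: b1⊕b3⊕b5⊕b7 = 1⊕0⊕1⊕0 = 0
s2: b2⊕b3⊕b6⊕b7 = 1⊕0⊕1⊕0 = 0
s4: b4⊕b5⊕b6⊕b7 = 1⊕1⊕1⊕0 = 1
Syndrome (s4...s1) = 100 → position 4.

4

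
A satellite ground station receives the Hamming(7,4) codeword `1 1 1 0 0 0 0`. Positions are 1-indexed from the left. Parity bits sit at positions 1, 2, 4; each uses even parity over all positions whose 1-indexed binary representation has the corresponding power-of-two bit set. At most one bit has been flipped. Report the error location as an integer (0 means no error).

s1: b1⊕b3⊕b5⊕b7 = 1⊕1⊕0⊕0 = 0
s2: b2⊕b3⊕b6⊕b7 = 1⊕1⊕0⊕0 = 0
s4: b4⊕b5⊕b6⊕b7 = 0⊕0⊕0⊕0 = 0
Syndrome (s4...s1) = 000 → position 0 (no error).

0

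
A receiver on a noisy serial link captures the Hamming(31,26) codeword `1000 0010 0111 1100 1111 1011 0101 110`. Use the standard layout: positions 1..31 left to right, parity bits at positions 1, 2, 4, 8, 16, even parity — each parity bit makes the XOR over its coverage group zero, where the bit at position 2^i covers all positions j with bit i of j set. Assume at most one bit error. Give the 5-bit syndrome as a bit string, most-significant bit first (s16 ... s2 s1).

s1: b1⊕b3⊕b5⊕b7⊕b9⊕b11⊕b13⊕b15⊕b17⊕b19⊕b21⊕b23⊕b25⊕b27⊕b29⊕b31 = 1⊕0⊕0⊕1⊕0⊕1⊕1⊕0⊕1⊕1⊕1⊕1⊕0⊕0⊕1⊕0 = 1
s2: b2⊕b3⊕b6⊕b7⊕b10⊕b11⊕b14⊕b15⊕b18⊕b19⊕b22⊕b23⊕b26⊕b27⊕b30⊕b31 = 0⊕0⊕0⊕1⊕1⊕1⊕1⊕0⊕1⊕1⊕0⊕1⊕1⊕0⊕1⊕0 = 1
s4: b4⊕b5⊕b6⊕b7⊕b12⊕b13⊕b14⊕b15⊕b20⊕b21⊕b22⊕b23⊕b28⊕b29⊕b30⊕b31 = 0⊕0⊕0⊕1⊕1⊕1⊕1⊕0⊕1⊕1⊕0⊕1⊕1⊕1⊕1⊕0 = 0
s8: b8⊕b9⊕b10⊕b11⊕b12⊕b13⊕b14⊕b15⊕b24⊕b25⊕b26⊕b27⊕b28⊕b29⊕b30⊕b31 = 0⊕0⊕1⊕1⊕1⊕1⊕1⊕0⊕1⊕0⊕1⊕0⊕1⊕1⊕1⊕0 = 0
s16: b16⊕b17⊕b18⊕b19⊕b20⊕b21⊕b22⊕b23⊕b24⊕b25⊕b26⊕b27⊕b28⊕b29⊕b30⊕b31 = 0⊕1⊕1⊕1⊕1⊕1⊕0⊕1⊕1⊕0⊕1⊕0⊕1⊕1⊕1⊕0 = 1
Syndrome (s16...s1) = 10011 → position 19.

10011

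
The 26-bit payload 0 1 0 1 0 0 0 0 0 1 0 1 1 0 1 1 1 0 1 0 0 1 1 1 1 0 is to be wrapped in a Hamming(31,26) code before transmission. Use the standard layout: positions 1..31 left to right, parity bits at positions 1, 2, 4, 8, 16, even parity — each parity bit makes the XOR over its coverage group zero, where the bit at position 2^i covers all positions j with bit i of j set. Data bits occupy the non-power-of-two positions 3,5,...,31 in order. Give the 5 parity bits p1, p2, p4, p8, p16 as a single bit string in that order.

00100

Place data bits at non-power-of-two positions: b3=0, b5=1, b6=0, b7=1, b9=0, b10=0, b11=0, b12=0, b13=0, b14=1, b15=0, b17=1, b18=1, b19=0, b20=1, b21=1, b22=1, b23=0, b24=1, b25=0, b26=0, b27=1, b28=1, b29=1, b30=1, b31=0.
p1 = XOR of data positions {3,5,7,9,11,13,15,17,19,21,23,25,27,29,31} = 0⊕1⊕1⊕0⊕0⊕0⊕0⊕1⊕0⊕1⊕0⊕0⊕1⊕1⊕0 = 0
p2 = XOR of data positions {3,6,7,10,11,14,15,18,19,22,23,26,27,30,31} = 0⊕0⊕1⊕0⊕0⊕1⊕0⊕1⊕0⊕1⊕0⊕0⊕1⊕1⊕0 = 0
p4 = XOR of data positions {5,6,7,12,13,14,15,20,21,22,23,28,29,30,31} = 1⊕0⊕1⊕0⊕0⊕1⊕0⊕1⊕1⊕1⊕0⊕1⊕1⊕1⊕0 = 1
p8 = XOR of data positions {9,10,11,12,13,14,15,24,25,26,27,28,29,30,31} = 0⊕0⊕0⊕0⊕0⊕1⊕0⊕1⊕0⊕0⊕1⊕1⊕1⊕1⊕0 = 0
p16 = XOR of data positions {17,18,19,20,21,22,23,24,25,26,27,28,29,30,31} = 1⊕1⊕0⊕1⊕1⊕1⊕0⊕1⊕0⊕0⊕1⊕1⊕1⊕1⊕0 = 0
Parity bits p1,p2,p4,p8,p16 = 00100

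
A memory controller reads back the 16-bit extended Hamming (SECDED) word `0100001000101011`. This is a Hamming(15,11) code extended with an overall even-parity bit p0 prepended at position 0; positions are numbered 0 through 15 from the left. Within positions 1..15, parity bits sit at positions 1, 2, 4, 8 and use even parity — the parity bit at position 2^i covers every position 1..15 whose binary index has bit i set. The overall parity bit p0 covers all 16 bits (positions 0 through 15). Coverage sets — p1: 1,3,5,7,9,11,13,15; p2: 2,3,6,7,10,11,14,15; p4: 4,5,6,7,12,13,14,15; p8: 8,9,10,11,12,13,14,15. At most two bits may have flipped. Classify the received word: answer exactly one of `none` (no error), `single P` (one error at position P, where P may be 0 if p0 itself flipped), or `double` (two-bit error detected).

s1: b1⊕b3⊕b5⊕b7⊕b9⊕b11⊕b13⊕b15 = 1⊕0⊕0⊕0⊕0⊕0⊕0⊕1 = 0
s2: b2⊕b3⊕b6⊕b7⊕b10⊕b11⊕b14⊕b15 = 0⊕0⊕1⊕0⊕1⊕0⊕1⊕1 = 0
s4: b4⊕b5⊕b6⊕b7⊕b12⊕b13⊕b14⊕b15 = 0⊕0⊕1⊕0⊕1⊕0⊕1⊕1 = 0
s8: b8⊕b9⊕b10⊕b11⊕b12⊕b13⊕b14⊕b15 = 0⊕0⊕1⊕0⊕1⊕0⊕1⊕1 = 0
Syndrome (s8...s1) = 0000 → position 0 (no error).
Overall parity (XOR of all 16 bits, including p0): 0⊕1⊕0⊕0⊕0⊕0⊕1⊕0⊕0⊕0⊕1⊕0⊕1⊕0⊕1⊕1 = 0
Overall=0, syndrome position=0 → no error.

none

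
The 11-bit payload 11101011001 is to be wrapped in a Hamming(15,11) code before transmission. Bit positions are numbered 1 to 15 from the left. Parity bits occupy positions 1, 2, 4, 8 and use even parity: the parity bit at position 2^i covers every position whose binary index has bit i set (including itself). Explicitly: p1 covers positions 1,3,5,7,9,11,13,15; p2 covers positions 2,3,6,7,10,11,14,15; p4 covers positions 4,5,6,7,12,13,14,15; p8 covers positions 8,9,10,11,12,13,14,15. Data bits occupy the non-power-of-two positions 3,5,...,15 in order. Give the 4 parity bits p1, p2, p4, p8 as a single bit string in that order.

Place data bits at non-power-of-two positions: b3=1, b5=1, b6=1, b7=0, b9=1, b10=0, b11=1, b12=1, b13=0, b14=0, b15=1.
p1 = XOR of data positions {3,5,7,9,11,13,15} = 1⊕1⊕0⊕1⊕1⊕0⊕1 = 1
p2 = XOR of data positions {3,6,7,10,11,14,15} = 1⊕1⊕0⊕0⊕1⊕0⊕1 = 0
p4 = XOR of data positions {5,6,7,12,13,14,15} = 1⊕1⊕0⊕1⊕0⊕0⊕1 = 0
p8 = XOR of data positions {9,10,11,12,13,14,15} = 1⊕0⊕1⊕1⊕0⊕0⊕1 = 0
Parity bits p1,p2,p4,p8 = 1000

1000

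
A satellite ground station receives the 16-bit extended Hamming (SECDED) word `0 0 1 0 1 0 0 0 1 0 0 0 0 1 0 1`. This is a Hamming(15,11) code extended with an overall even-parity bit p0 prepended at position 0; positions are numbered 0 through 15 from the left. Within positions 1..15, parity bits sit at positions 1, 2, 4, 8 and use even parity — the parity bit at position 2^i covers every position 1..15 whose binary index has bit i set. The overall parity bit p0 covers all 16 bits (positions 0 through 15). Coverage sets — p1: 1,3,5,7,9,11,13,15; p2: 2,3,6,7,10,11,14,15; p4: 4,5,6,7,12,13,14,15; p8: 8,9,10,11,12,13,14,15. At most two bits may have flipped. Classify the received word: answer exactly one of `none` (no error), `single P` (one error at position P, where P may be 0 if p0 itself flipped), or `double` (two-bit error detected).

s1: b1⊕b3⊕b5⊕b7⊕b9⊕b11⊕b13⊕b15 = 0⊕0⊕0⊕0⊕0⊕0⊕1⊕1 = 0
s2: b2⊕b3⊕b6⊕b7⊕b10⊕b11⊕b14⊕b15 = 1⊕0⊕0⊕0⊕0⊕0⊕0⊕1 = 0
s4: b4⊕b5⊕b6⊕b7⊕b12⊕b13⊕b14⊕b15 = 1⊕0⊕0⊕0⊕0⊕1⊕0⊕1 = 1
s8: b8⊕b9⊕b10⊕b11⊕b12⊕b13⊕b14⊕b15 = 1⊕0⊕0⊕0⊕0⊕1⊕0⊕1 = 1
Syndrome (s8...s1) = 1100 → position 12.
Overall parity (XOR of all 16 bits, including p0): 0⊕0⊕1⊕0⊕1⊕0⊕0⊕0⊕1⊕0⊕0⊕0⊕0⊕1⊕0⊕1 = 1
Overall=1, syndrome position=12 → single-bit error at position 12.

single 12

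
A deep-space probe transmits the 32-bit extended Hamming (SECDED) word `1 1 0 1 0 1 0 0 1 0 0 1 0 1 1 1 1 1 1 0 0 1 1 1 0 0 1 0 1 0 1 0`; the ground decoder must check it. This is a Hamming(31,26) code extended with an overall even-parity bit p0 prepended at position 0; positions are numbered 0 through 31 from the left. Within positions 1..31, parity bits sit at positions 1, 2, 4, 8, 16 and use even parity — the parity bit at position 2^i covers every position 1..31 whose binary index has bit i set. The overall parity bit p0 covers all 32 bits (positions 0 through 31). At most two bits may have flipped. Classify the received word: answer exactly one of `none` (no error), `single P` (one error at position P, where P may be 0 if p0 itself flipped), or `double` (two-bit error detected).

s1: b1⊕b3⊕b5⊕b7⊕b9⊕b11⊕b13⊕b15⊕b17⊕b19⊕b21⊕b23⊕b25⊕b27⊕b29⊕b31 = 1⊕1⊕1⊕0⊕0⊕1⊕1⊕1⊕1⊕0⊕1⊕1⊕0⊕0⊕0⊕0 = 1
s2: b2⊕b3⊕b6⊕b7⊕b10⊕b11⊕b14⊕b15⊕b18⊕b19⊕b22⊕b23⊕b26⊕b27⊕b30⊕b31 = 0⊕1⊕0⊕0⊕0⊕1⊕1⊕1⊕1⊕0⊕1⊕1⊕1⊕0⊕1⊕0 = 1
s4: b4⊕b5⊕b6⊕b7⊕b12⊕b13⊕b14⊕b15⊕b20⊕b21⊕b22⊕b23⊕b28⊕b29⊕b30⊕b31 = 0⊕1⊕0⊕0⊕0⊕1⊕1⊕1⊕0⊕1⊕1⊕1⊕1⊕0⊕1⊕0 = 1
s8: b8⊕b9⊕b10⊕b11⊕b12⊕b13⊕b14⊕b15⊕b24⊕b25⊕b26⊕b27⊕b28⊕b29⊕b30⊕b31 = 1⊕0⊕0⊕1⊕0⊕1⊕1⊕1⊕0⊕0⊕1⊕0⊕1⊕0⊕1⊕0 = 0
s16: b16⊕b17⊕b18⊕b19⊕b20⊕b21⊕b22⊕b23⊕b24⊕b25⊕b26⊕b27⊕b28⊕b29⊕b30⊕b31 = 1⊕1⊕1⊕0⊕0⊕1⊕1⊕1⊕0⊕0⊕1⊕0⊕1⊕0⊕1⊕0 = 1
Syndrome (s16...s1) = 10111 → position 23.
Overall parity (XOR of all 32 bits, including p0): 1⊕1⊕0⊕1⊕0⊕1⊕0⊕0⊕1⊕0⊕0⊕1⊕0⊕1⊕1⊕1⊕1⊕1⊕1⊕0⊕0⊕1⊕1⊕1⊕0⊕0⊕1⊕0⊕1⊕0⊕1⊕0 = 0
Overall=0, syndrome position=23 → double-bit error detected (uncorrectable).

double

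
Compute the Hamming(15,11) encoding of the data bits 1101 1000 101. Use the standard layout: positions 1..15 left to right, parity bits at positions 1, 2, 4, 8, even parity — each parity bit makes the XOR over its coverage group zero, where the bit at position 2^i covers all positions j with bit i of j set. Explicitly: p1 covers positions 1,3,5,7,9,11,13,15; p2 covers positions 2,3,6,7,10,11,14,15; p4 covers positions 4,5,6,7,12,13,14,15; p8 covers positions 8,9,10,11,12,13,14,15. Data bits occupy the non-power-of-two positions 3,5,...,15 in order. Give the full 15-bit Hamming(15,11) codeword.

Place data bits at non-power-of-two positions: b3=1, b5=1, b6=0, b7=1, b9=1, b10=0, b11=0, b12=0, b13=1, b14=0, b15=1.
p1 = XOR of data positions {3,5,7,9,11,13,15} = 1⊕1⊕1⊕1⊕0⊕1⊕1 = 0
p2 = XOR of data positions {3,6,7,10,11,14,15} = 1⊕0⊕1⊕0⊕0⊕0⊕1 = 1
p4 = XOR of data positions {5,6,7,12,13,14,15} = 1⊕0⊕1⊕0⊕1⊕0⊕1 = 0
p8 = XOR of data positions {9,10,11,12,13,14,15} = 1⊕0⊕0⊕0⊕1⊕0⊕1 = 1
Codeword b1..b15 = 011010111000101

011010111000101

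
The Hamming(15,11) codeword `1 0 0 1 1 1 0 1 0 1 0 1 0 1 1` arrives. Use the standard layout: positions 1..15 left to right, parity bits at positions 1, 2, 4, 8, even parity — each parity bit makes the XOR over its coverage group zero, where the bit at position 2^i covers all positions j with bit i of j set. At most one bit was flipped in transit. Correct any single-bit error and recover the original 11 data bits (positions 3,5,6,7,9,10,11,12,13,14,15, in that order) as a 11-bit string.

s1: b1⊕b3⊕b5⊕b7⊕b9⊕b11⊕b13⊕b15 = 1⊕0⊕1⊕0⊕0⊕0⊕0⊕1 = 1
s2: b2⊕b3⊕b6⊕b7⊕b10⊕b11⊕b14⊕b15 = 0⊕0⊕1⊕0⊕1⊕0⊕1⊕1 = 0
s4: b4⊕b5⊕b6⊕b7⊕b12⊕b13⊕b14⊕b15 = 1⊕1⊕1⊕0⊕1⊕0⊕1⊕1 = 0
s8: b8⊕b9⊕b10⊕b11⊕b12⊕b13⊕b14⊕b15 = 1⊕0⊕1⊕0⊕1⊕0⊕1⊕1 = 1
Syndrome (s8...s1) = 1001 → position 9.
Flip bit 9: corrected codeword = 100111011101011
Data bits at positions 3,5,6,7,9,10,11,12,13,14,15: 01101101011

01101101011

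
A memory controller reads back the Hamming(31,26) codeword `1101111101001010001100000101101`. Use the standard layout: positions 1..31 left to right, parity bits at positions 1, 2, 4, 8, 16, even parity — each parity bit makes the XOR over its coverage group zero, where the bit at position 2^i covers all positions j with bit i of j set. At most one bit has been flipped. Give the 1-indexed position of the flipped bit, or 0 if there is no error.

s1: b1⊕b3⊕b5⊕b7⊕b9⊕b11⊕b13⊕b15⊕b17⊕b19⊕b21⊕b23⊕b25⊕b27⊕b29⊕b31 = 1⊕0⊕1⊕1⊕0⊕0⊕1⊕1⊕0⊕1⊕0⊕0⊕0⊕0⊕1⊕1 = 0
s2: b2⊕b3⊕b6⊕b7⊕b10⊕b11⊕b14⊕b15⊕b18⊕b19⊕b22⊕b23⊕b26⊕b27⊕b30⊕b31 = 1⊕0⊕1⊕1⊕1⊕0⊕0⊕1⊕0⊕1⊕0⊕0⊕1⊕0⊕0⊕1 = 0
s4: b4⊕b5⊕b6⊕b7⊕b12⊕b13⊕b14⊕b15⊕b20⊕b21⊕b22⊕b23⊕b28⊕b29⊕b30⊕b31 = 1⊕1⊕1⊕1⊕0⊕1⊕0⊕1⊕1⊕0⊕0⊕0⊕1⊕1⊕0⊕1 = 0
s8: b8⊕b9⊕b10⊕b11⊕b12⊕b13⊕b14⊕b15⊕b24⊕b25⊕b26⊕b27⊕b28⊕b29⊕b30⊕b31 = 1⊕0⊕1⊕0⊕0⊕1⊕0⊕1⊕0⊕0⊕1⊕0⊕1⊕1⊕0⊕1 = 0
s16: b16⊕b17⊕b18⊕b19⊕b20⊕b21⊕b22⊕b23⊕b24⊕b25⊕b26⊕b27⊕b28⊕b29⊕b30⊕b31 = 0⊕0⊕0⊕1⊕1⊕0⊕0⊕0⊕0⊕0⊕1⊕0⊕1⊕1⊕0⊕1 = 0
Syndrome (s16...s1) = 00000 → position 0 (no error).

0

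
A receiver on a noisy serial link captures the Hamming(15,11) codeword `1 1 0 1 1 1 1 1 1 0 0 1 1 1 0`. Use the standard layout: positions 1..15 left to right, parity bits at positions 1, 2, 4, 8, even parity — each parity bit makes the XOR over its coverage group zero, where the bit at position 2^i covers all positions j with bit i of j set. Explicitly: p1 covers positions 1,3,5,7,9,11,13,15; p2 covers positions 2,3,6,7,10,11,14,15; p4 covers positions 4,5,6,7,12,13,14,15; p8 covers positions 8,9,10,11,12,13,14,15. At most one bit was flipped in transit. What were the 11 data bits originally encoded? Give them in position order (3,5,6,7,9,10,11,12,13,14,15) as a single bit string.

01111001010

s1: b1⊕b3⊕b5⊕b7⊕b9⊕b11⊕b13⊕b15 = 1⊕0⊕1⊕1⊕1⊕0⊕1⊕0 = 1
s2: b2⊕b3⊕b6⊕b7⊕b10⊕b11⊕b14⊕b15 = 1⊕0⊕1⊕1⊕0⊕0⊕1⊕0 = 0
s4: b4⊕b5⊕b6⊕b7⊕b12⊕b13⊕b14⊕b15 = 1⊕1⊕1⊕1⊕1⊕1⊕1⊕0 = 1
s8: b8⊕b9⊕b10⊕b11⊕b12⊕b13⊕b14⊕b15 = 1⊕1⊕0⊕0⊕1⊕1⊕1⊕0 = 1
Syndrome (s8...s1) = 1101 → position 13.
Flip bit 13: corrected codeword = 110111111001010
Data bits at positions 3,5,6,7,9,10,11,12,13,14,15: 01111001010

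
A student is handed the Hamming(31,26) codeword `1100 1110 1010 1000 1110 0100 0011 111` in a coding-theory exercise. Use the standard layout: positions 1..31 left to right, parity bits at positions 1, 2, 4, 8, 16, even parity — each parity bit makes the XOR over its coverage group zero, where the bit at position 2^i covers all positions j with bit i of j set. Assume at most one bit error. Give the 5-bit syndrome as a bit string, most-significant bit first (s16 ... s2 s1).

s1: b1⊕b3⊕b5⊕b7⊕b9⊕b11⊕b13⊕b15⊕b17⊕b19⊕b21⊕b23⊕b25⊕b27⊕b29⊕b31 = 1⊕0⊕1⊕1⊕1⊕1⊕1⊕0⊕1⊕1⊕0⊕0⊕0⊕1⊕1⊕1 = 1
s2: b2⊕b3⊕b6⊕b7⊕b10⊕b11⊕b14⊕b15⊕b18⊕b19⊕b22⊕b23⊕b26⊕b27⊕b30⊕b31 = 1⊕0⊕1⊕1⊕0⊕1⊕0⊕0⊕1⊕1⊕1⊕0⊕0⊕1⊕1⊕1 = 0
s4: b4⊕b5⊕b6⊕b7⊕b12⊕b13⊕b14⊕b15⊕b20⊕b21⊕b22⊕b23⊕b28⊕b29⊕b30⊕b31 = 0⊕1⊕1⊕1⊕0⊕1⊕0⊕0⊕0⊕0⊕1⊕0⊕1⊕1⊕1⊕1 = 1
s8: b8⊕b9⊕b10⊕b11⊕b12⊕b13⊕b14⊕b15⊕b24⊕b25⊕b26⊕b27⊕b28⊕b29⊕b30⊕b31 = 0⊕1⊕0⊕1⊕0⊕1⊕0⊕0⊕0⊕0⊕0⊕1⊕1⊕1⊕1⊕1 = 0
s16: b16⊕b17⊕b18⊕b19⊕b20⊕b21⊕b22⊕b23⊕b24⊕b25⊕b26⊕b27⊕b28⊕b29⊕b30⊕b31 = 0⊕1⊕1⊕1⊕0⊕0⊕1⊕0⊕0⊕0⊕0⊕1⊕1⊕1⊕1⊕1 = 1
Syndrome (s16...s1) = 10101 → position 21.

10101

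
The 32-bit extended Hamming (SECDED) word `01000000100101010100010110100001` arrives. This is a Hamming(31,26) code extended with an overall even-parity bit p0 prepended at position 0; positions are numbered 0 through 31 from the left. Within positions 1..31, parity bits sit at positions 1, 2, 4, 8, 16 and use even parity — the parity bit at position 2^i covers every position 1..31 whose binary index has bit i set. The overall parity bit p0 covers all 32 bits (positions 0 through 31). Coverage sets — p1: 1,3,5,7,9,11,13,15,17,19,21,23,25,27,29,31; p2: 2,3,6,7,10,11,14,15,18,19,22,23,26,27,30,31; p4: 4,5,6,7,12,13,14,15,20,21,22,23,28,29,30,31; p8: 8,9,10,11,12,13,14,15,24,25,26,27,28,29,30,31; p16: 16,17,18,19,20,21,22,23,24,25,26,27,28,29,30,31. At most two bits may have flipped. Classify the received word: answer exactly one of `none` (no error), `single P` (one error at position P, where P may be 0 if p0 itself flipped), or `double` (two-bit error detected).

single 14

s1: b1⊕b3⊕b5⊕b7⊕b9⊕b11⊕b13⊕b15⊕b17⊕b19⊕b21⊕b23⊕b25⊕b27⊕b29⊕b31 = 1⊕0⊕0⊕0⊕0⊕1⊕1⊕1⊕1⊕0⊕1⊕1⊕0⊕0⊕0⊕1 = 0
s2: b2⊕b3⊕b6⊕b7⊕b10⊕b11⊕b14⊕b15⊕b18⊕b19⊕b22⊕b23⊕b26⊕b27⊕b30⊕b31 = 0⊕0⊕0⊕0⊕0⊕1⊕0⊕1⊕0⊕0⊕0⊕1⊕1⊕0⊕0⊕1 = 1
s4: b4⊕b5⊕b6⊕b7⊕b12⊕b13⊕b14⊕b15⊕b20⊕b21⊕b22⊕b23⊕b28⊕b29⊕b30⊕b31 = 0⊕0⊕0⊕0⊕0⊕1⊕0⊕1⊕0⊕1⊕0⊕1⊕0⊕0⊕0⊕1 = 1
s8: b8⊕b9⊕b10⊕b11⊕b12⊕b13⊕b14⊕b15⊕b24⊕b25⊕b26⊕b27⊕b28⊕b29⊕b30⊕b31 = 1⊕0⊕0⊕1⊕0⊕1⊕0⊕1⊕1⊕0⊕1⊕0⊕0⊕0⊕0⊕1 = 1
s16: b16⊕b17⊕b18⊕b19⊕b20⊕b21⊕b22⊕b23⊕b24⊕b25⊕b26⊕b27⊕b28⊕b29⊕b30⊕b31 = 0⊕1⊕0⊕0⊕0⊕1⊕0⊕1⊕1⊕0⊕1⊕0⊕0⊕0⊕0⊕1 = 0
Syndrome (s16...s1) = 01110 → position 14.
Overall parity (XOR of all 32 bits, including p0): 0⊕1⊕0⊕0⊕0⊕0⊕0⊕0⊕1⊕0⊕0⊕1⊕0⊕1⊕0⊕1⊕0⊕1⊕0⊕0⊕0⊕1⊕0⊕1⊕1⊕0⊕1⊕0⊕0⊕0⊕0⊕1 = 1
Overall=1, syndrome position=14 → single-bit error at position 14.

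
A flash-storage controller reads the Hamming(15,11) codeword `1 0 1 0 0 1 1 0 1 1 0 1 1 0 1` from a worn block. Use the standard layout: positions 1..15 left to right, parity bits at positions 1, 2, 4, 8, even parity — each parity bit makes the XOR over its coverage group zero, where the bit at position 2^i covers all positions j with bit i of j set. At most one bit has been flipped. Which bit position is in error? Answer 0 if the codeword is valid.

s1: b1⊕b3⊕b5⊕b7⊕b9⊕b11⊕b13⊕b15 = 1⊕1⊕0⊕1⊕1⊕0⊕1⊕1 = 0
s2: b2⊕b3⊕b6⊕b7⊕b10⊕b11⊕b14⊕b15 = 0⊕1⊕1⊕1⊕1⊕0⊕0⊕1 = 1
s4: b4⊕b5⊕b6⊕b7⊕b12⊕b13⊕b14⊕b15 = 0⊕0⊕1⊕1⊕1⊕1⊕0⊕1 = 1
s8: b8⊕b9⊕b10⊕b11⊕b12⊕b13⊕b14⊕b15 = 0⊕1⊕1⊕0⊕1⊕1⊕0⊕1 = 1
Syndrome (s8...s1) = 1110 → position 14.

14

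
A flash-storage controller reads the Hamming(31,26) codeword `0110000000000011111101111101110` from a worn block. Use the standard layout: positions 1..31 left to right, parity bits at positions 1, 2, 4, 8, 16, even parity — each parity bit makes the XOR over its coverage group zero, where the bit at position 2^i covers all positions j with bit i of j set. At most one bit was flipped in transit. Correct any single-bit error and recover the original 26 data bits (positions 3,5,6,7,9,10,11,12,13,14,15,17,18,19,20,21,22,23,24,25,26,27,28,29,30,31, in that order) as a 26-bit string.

s1: b1⊕b3⊕b5⊕b7⊕b9⊕b11⊕b13⊕b15⊕b17⊕b19⊕b21⊕b23⊕b25⊕b27⊕b29⊕b31 = 0⊕1⊕0⊕0⊕0⊕0⊕0⊕1⊕1⊕1⊕0⊕1⊕1⊕0⊕1⊕0 = 1
s2: b2⊕b3⊕b6⊕b7⊕b10⊕b11⊕b14⊕b15⊕b18⊕b19⊕b22⊕b23⊕b26⊕b27⊕b30⊕b31 = 1⊕1⊕0⊕0⊕0⊕0⊕0⊕1⊕1⊕1⊕1⊕1⊕1⊕0⊕1⊕0 = 1
s4: b4⊕b5⊕b6⊕b7⊕b12⊕b13⊕b14⊕b15⊕b20⊕b21⊕b22⊕b23⊕b28⊕b29⊕b30⊕b31 = 0⊕0⊕0⊕0⊕0⊕0⊕0⊕1⊕1⊕0⊕1⊕1⊕1⊕1⊕1⊕0 = 1
s8: b8⊕b9⊕b10⊕b11⊕b12⊕b13⊕b14⊕b15⊕b24⊕b25⊕b26⊕b27⊕b28⊕b29⊕b30⊕b31 = 0⊕0⊕0⊕0⊕0⊕0⊕0⊕1⊕1⊕1⊕1⊕0⊕1⊕1⊕1⊕0 = 1
s16: b16⊕b17⊕b18⊕b19⊕b20⊕b21⊕b22⊕b23⊕b24⊕b25⊕b26⊕b27⊕b28⊕b29⊕b30⊕b31 = 1⊕1⊕1⊕1⊕1⊕0⊕1⊕1⊕1⊕1⊕1⊕0⊕1⊕1⊕1⊕0 = 1
Syndrome (s16...s1) = 11111 → position 31.
Flip bit 31: corrected codeword = 0110000000000011111101111101111
Data bits at positions 3,5,6,7,9,10,11,12,13,14,15,17,18,19,20,21,22,23,24,25,26,27,28,29,30,31: 10000000001111101111101111

10000000001111101111101111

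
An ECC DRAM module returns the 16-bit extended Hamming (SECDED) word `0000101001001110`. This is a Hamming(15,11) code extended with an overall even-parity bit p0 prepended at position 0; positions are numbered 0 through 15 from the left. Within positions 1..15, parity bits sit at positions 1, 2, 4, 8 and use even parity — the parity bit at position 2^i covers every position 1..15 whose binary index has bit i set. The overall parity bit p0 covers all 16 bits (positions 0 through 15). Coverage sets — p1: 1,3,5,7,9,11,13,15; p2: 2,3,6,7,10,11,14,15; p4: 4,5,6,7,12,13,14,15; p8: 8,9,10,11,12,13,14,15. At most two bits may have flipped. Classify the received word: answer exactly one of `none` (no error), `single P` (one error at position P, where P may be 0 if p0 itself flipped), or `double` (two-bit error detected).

s1: b1⊕b3⊕b5⊕b7⊕b9⊕b11⊕b13⊕b15 = 0⊕0⊕0⊕0⊕1⊕0⊕1⊕0 = 0
s2: b2⊕b3⊕b6⊕b7⊕b10⊕b11⊕b14⊕b15 = 0⊕0⊕1⊕0⊕0⊕0⊕1⊕0 = 0
s4: b4⊕b5⊕b6⊕b7⊕b12⊕b13⊕b14⊕b15 = 1⊕0⊕1⊕0⊕1⊕1⊕1⊕0 = 1
s8: b8⊕b9⊕b10⊕b11⊕b12⊕b13⊕b14⊕b15 = 0⊕1⊕0⊕0⊕1⊕1⊕1⊕0 = 0
Syndrome (s8...s1) = 0100 → position 4.
Overall parity (XOR of all 16 bits, including p0): 0⊕0⊕0⊕0⊕1⊕0⊕1⊕0⊕0⊕1⊕0⊕0⊕1⊕1⊕1⊕0 = 0
Overall=0, syndrome position=4 → double-bit error detected (uncorrectable).

double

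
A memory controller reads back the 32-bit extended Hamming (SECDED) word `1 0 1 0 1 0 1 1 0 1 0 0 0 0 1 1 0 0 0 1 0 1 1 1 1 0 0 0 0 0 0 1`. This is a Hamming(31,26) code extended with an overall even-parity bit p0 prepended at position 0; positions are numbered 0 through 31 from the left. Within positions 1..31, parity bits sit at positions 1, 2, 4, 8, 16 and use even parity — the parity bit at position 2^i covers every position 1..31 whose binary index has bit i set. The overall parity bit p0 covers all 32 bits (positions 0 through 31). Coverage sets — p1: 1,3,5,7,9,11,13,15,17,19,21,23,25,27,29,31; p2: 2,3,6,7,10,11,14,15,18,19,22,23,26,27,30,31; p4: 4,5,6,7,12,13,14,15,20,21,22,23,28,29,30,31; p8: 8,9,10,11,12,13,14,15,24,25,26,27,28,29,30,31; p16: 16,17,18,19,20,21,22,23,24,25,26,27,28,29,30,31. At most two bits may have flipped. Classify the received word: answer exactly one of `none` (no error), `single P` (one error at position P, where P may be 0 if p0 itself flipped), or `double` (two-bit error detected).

s1: b1⊕b3⊕b5⊕b7⊕b9⊕b11⊕b13⊕b15⊕b17⊕b19⊕b21⊕b23⊕b25⊕b27⊕b29⊕b31 = 0⊕0⊕0⊕1⊕1⊕0⊕0⊕1⊕0⊕1⊕1⊕1⊕0⊕0⊕0⊕1 = 1
s2: b2⊕b3⊕b6⊕b7⊕b10⊕b11⊕b14⊕b15⊕b18⊕b19⊕b22⊕b23⊕b26⊕b27⊕b30⊕b31 = 1⊕0⊕1⊕1⊕0⊕0⊕1⊕1⊕0⊕1⊕1⊕1⊕0⊕0⊕0⊕1 = 1
s4: b4⊕b5⊕b6⊕b7⊕b12⊕b13⊕b14⊕b15⊕b20⊕b21⊕b22⊕b23⊕b28⊕b29⊕b30⊕b31 = 1⊕0⊕1⊕1⊕0⊕0⊕1⊕1⊕0⊕1⊕1⊕1⊕0⊕0⊕0⊕1 = 1
s8: b8⊕b9⊕b10⊕b11⊕b12⊕b13⊕b14⊕b15⊕b24⊕b25⊕b26⊕b27⊕b28⊕b29⊕b30⊕b31 = 0⊕1⊕0⊕0⊕0⊕0⊕1⊕1⊕1⊕0⊕0⊕0⊕0⊕0⊕0⊕1 = 1
s16: b16⊕b17⊕b18⊕b19⊕b20⊕b21⊕b22⊕b23⊕b24⊕b25⊕b26⊕b27⊕b28⊕b29⊕b30⊕b31 = 0⊕0⊕0⊕1⊕0⊕1⊕1⊕1⊕1⊕0⊕0⊕0⊕0⊕0⊕0⊕1 = 0
Syndrome (s16...s1) = 01111 → position 15.
Overall parity (XOR of all 32 bits, including p0): 1⊕0⊕1⊕0⊕1⊕0⊕1⊕1⊕0⊕1⊕0⊕0⊕0⊕0⊕1⊕1⊕0⊕0⊕0⊕1⊕0⊕1⊕1⊕1⊕1⊕0⊕0⊕0⊕0⊕0⊕0⊕1 = 0
Overall=0, syndrome position=15 → double-bit error detected (uncorrectable).

double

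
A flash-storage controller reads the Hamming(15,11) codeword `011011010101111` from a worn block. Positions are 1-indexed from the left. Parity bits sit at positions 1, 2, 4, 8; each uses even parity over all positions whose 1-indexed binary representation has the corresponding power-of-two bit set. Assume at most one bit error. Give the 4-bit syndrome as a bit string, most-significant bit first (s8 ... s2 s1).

s1: b1⊕b3⊕b5⊕b7⊕b9⊕b11⊕b13⊕b15 = 0⊕1⊕1⊕0⊕0⊕0⊕1⊕1 = 0
s2: b2⊕b3⊕b6⊕b7⊕b10⊕b11⊕b14⊕b15 = 1⊕1⊕1⊕0⊕1⊕0⊕1⊕1 = 0
s4: b4⊕b5⊕b6⊕b7⊕b12⊕b13⊕b14⊕b15 = 0⊕1⊕1⊕0⊕1⊕1⊕1⊕1 = 0
s8: b8⊕b9⊕b10⊕b11⊕b12⊕b13⊕b14⊕b15 = 1⊕0⊕1⊕0⊕1⊕1⊕1⊕1 = 0
Syndrome (s8...s1) = 0000 → position 0 (no error).

0000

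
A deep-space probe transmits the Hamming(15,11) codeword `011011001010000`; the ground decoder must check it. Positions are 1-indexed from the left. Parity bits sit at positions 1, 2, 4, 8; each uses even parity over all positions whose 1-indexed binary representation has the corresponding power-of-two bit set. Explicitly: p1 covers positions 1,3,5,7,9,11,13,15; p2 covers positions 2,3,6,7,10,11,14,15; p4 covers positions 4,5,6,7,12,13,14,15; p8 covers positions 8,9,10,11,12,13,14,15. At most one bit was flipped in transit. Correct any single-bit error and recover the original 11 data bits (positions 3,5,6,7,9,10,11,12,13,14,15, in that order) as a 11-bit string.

s1: b1⊕b3⊕b5⊕b7⊕b9⊕b11⊕b13⊕b15 = 0⊕1⊕1⊕0⊕1⊕1⊕0⊕0 = 0
s2: b2⊕b3⊕b6⊕b7⊕b10⊕b11⊕b14⊕b15 = 1⊕1⊕1⊕0⊕0⊕1⊕0⊕0 = 0
s4: b4⊕b5⊕b6⊕b7⊕b12⊕b13⊕b14⊕b15 = 0⊕1⊕1⊕0⊕0⊕0⊕0⊕0 = 0
s8: b8⊕b9⊕b10⊕b11⊕b12⊕b13⊕b14⊕b15 = 0⊕1⊕0⊕1⊕0⊕0⊕0⊕0 = 0
Syndrome (s8...s1) = 0000 → position 0 (no error).
No correction needed.
Data bits at positions 3,5,6,7,9,10,11,12,13,14,15: 11101010000

11101010000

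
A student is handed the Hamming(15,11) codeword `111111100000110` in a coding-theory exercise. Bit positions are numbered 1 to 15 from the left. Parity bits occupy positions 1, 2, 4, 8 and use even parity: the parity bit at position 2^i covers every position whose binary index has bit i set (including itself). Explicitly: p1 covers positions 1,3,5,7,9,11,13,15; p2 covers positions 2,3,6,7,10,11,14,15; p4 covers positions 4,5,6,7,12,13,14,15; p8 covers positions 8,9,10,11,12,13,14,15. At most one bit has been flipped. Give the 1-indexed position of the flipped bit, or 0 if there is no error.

s1: b1⊕b3⊕b5⊕b7⊕b9⊕b11⊕b13⊕b15 = 1⊕1⊕1⊕1⊕0⊕0⊕1⊕0 = 1
s2: b2⊕b3⊕b6⊕b7⊕b10⊕b11⊕b14⊕b15 = 1⊕1⊕1⊕1⊕0⊕0⊕1⊕0 = 1
s4: b4⊕b5⊕b6⊕b7⊕b12⊕b13⊕b14⊕b15 = 1⊕1⊕1⊕1⊕0⊕1⊕1⊕0 = 0
s8: b8⊕b9⊕b10⊕b11⊕b12⊕b13⊕b14⊕b15 = 0⊕0⊕0⊕0⊕0⊕1⊕1⊕0 = 0
Syndrome (s8...s1) = 0011 → position 3.

3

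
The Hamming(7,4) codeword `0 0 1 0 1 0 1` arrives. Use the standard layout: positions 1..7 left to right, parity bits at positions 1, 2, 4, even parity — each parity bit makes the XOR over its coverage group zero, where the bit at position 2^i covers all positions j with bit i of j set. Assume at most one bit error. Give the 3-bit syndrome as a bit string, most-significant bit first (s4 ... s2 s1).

s1: b1⊕b3⊕b5⊕b7 = 0⊕1⊕1⊕1 = 1
s2: b2⊕b3⊕b6⊕b7 = 0⊕1⊕0⊕1 = 0
s4: b4⊕b5⊕b6⊕b7 = 0⊕1⊕0⊕1 = 0
Syndrome (s4...s1) = 001 → position 1.

001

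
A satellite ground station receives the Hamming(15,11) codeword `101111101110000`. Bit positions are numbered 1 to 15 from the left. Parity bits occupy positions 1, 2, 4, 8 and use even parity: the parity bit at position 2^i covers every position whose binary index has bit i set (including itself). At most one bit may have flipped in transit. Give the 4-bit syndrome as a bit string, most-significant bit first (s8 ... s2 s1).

s1: b1⊕b3⊕b5⊕b7⊕b9⊕b11⊕b13⊕b15 = 1⊕1⊕1⊕1⊕1⊕1⊕0⊕0 = 0
s2: b2⊕b3⊕b6⊕b7⊕b10⊕b11⊕b14⊕b15 = 0⊕1⊕1⊕1⊕1⊕1⊕0⊕0 = 1
s4: b4⊕b5⊕b6⊕b7⊕b12⊕b13⊕b14⊕b15 = 1⊕1⊕1⊕1⊕0⊕0⊕0⊕0 = 0
s8: b8⊕b9⊕b10⊕b11⊕b12⊕b13⊕b14⊕b15 = 0⊕1⊕1⊕1⊕0⊕0⊕0⊕0 = 1
Syndrome (s8...s1) = 1010 → position 10.

1010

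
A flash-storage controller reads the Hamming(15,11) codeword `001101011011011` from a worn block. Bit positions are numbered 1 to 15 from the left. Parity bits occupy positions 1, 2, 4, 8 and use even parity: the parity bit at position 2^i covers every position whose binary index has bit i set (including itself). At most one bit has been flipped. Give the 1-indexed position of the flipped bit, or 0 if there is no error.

6

s1: b1⊕b3⊕b5⊕b7⊕b9⊕b11⊕b13⊕b15 = 0⊕1⊕0⊕0⊕1⊕1⊕0⊕1 = 0
s2: b2⊕b3⊕b6⊕b7⊕b10⊕b11⊕b14⊕b15 = 0⊕1⊕1⊕0⊕0⊕1⊕1⊕1 = 1
s4: b4⊕b5⊕b6⊕b7⊕b12⊕b13⊕b14⊕b15 = 1⊕0⊕1⊕0⊕1⊕0⊕1⊕1 = 1
s8: b8⊕b9⊕b10⊕b11⊕b12⊕b13⊕b14⊕b15 = 1⊕1⊕0⊕1⊕1⊕0⊕1⊕1 = 0
Syndrome (s8...s1) = 0110 → position 6.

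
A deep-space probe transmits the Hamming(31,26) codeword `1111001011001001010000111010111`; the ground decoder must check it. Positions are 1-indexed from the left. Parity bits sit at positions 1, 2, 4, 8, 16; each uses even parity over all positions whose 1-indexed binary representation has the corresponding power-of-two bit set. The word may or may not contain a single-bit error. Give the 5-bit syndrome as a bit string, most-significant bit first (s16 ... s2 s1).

11110

s1: b1⊕b3⊕b5⊕b7⊕b9⊕b11⊕b13⊕b15⊕b17⊕b19⊕b21⊕b23⊕b25⊕b27⊕b29⊕b31 = 1⊕1⊕0⊕1⊕1⊕0⊕1⊕0⊕0⊕0⊕0⊕1⊕1⊕1⊕1⊕1 = 0
s2: b2⊕b3⊕b6⊕b7⊕b10⊕b11⊕b14⊕b15⊕b18⊕b19⊕b22⊕b23⊕b26⊕b27⊕b30⊕b31 = 1⊕1⊕0⊕1⊕1⊕0⊕0⊕0⊕1⊕0⊕0⊕1⊕0⊕1⊕1⊕1 = 1
s4: b4⊕b5⊕b6⊕b7⊕b12⊕b13⊕b14⊕b15⊕b20⊕b21⊕b22⊕b23⊕b28⊕b29⊕b30⊕b31 = 1⊕0⊕0⊕1⊕0⊕1⊕0⊕0⊕0⊕0⊕0⊕1⊕0⊕1⊕1⊕1 = 1
s8: b8⊕b9⊕b10⊕b11⊕b12⊕b13⊕b14⊕b15⊕b24⊕b25⊕b26⊕b27⊕b28⊕b29⊕b30⊕b31 = 0⊕1⊕1⊕0⊕0⊕1⊕0⊕0⊕1⊕1⊕0⊕1⊕0⊕1⊕1⊕1 = 1
s16: b16⊕b17⊕b18⊕b19⊕b20⊕b21⊕b22⊕b23⊕b24⊕b25⊕b26⊕b27⊕b28⊕b29⊕b30⊕b31 = 1⊕0⊕1⊕0⊕0⊕0⊕0⊕1⊕1⊕1⊕0⊕1⊕0⊕1⊕1⊕1 = 1
Syndrome (s16...s1) = 11110 → position 30.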